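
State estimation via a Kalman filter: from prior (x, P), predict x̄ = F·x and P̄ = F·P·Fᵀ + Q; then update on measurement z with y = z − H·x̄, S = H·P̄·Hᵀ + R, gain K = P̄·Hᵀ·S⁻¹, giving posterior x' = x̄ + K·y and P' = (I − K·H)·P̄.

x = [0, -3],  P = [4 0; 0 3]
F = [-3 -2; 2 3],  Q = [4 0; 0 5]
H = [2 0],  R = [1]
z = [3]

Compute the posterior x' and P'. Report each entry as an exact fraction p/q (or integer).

x̄ = F·x = [6, -9]
P̄ = F·P·Fᵀ + Q = [52 -42; -42 48]
y = z − H·x̄ = [-9]
S = H·P̄·Hᵀ + R = [209]
K = P̄·Hᵀ·S⁻¹ = [104/209; -84/209]
x' = x̄ + K·y = [318/209, -1125/209]
P' = (I − K·H)·P̄ = [52/209 -42/209; -42/209 2976/209]

x' = [318/209, -1125/209]
P' = [52/209 -42/209; -42/209 2976/209]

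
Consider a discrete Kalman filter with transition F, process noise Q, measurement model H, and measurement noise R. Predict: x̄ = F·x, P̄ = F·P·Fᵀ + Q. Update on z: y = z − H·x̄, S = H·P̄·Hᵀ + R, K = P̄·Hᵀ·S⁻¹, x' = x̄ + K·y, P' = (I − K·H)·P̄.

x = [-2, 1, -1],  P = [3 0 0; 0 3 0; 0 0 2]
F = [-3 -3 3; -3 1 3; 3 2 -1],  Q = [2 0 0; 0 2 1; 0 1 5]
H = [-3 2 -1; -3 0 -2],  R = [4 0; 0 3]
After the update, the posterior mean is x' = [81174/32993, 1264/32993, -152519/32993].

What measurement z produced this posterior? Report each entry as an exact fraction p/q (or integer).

x̄ = F·x = [0, 4, -3]
P̄ = F·P·Fᵀ + Q = [74 36 -51; 36 50 -26; -51 -26 46]
S = H·P̄·Hᵀ + R = [282 187; 187 241]
K = P̄·Hᵀ·S⁻¹ = [-1419/32993 -15327/32993; 14810/32993 -19158/32993; 1848/32993 6917/32993]
x' − x̄ = [81174/32993, -130708/32993, -53540/32993] = K·y
y = (KᵀK)⁻¹·Kᵀ·(x' − x̄) = [-14, -4]
z = y + H·x̄ = [-14, -4] + [11, 6] = [-3, 2]

z = [-3, 2]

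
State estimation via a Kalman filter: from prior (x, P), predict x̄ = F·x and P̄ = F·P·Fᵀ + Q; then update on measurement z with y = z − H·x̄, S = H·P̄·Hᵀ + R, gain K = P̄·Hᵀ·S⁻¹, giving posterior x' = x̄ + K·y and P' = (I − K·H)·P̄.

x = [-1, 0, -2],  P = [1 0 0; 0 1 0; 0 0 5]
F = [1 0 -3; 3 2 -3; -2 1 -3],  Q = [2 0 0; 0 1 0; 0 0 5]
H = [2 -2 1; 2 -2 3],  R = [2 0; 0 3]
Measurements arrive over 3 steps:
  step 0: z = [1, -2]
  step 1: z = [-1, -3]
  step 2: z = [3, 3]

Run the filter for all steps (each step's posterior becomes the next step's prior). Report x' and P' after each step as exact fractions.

step 0: x̄ = F·x = [5, 3, 8]
step 0: P̄ = F·P·Fᵀ + Q = [48 48 43; 48 59 41; 43 41 55]
step 0: y = z − H·x̄ = [-11, -30]
step 0: S = H·P̄·Hᵀ + R = [109 225; 225 566]
step 0: K = P̄·Hᵀ·S⁻¹ = [-4687/11069 4386/11069; -11971/11069 6734/11069; -4631/11069 5146/11069]
step 0: x' = x̄ + K·y = [-24678/11069, -37132/11069, -14887/11069]
step 0: P' = (I − K·H)·P̄ = [167059/11069 177379/11069 11266/11069; 177379/11069 200386/11069 22072/11069; 11266/11069 22072/11069 12350/11069]
step 1: x̄ = F·x = [19983/11069, -103637/11069, 56885/11069]
step 1: P̄ = F·P·Fᵀ + Q = [232751/11069 699461/11069 -78007/11069; 699461/11069 4088190/11069 -900257/11069; -78007/11069 -900257/11069 328361/11069]
step 1: y = z − H·x̄ = [-315194/11069, -451102/11069]
step 1: S = H·P̄·Hᵀ + R = [15327575/11069 19251159/11069; 19251159/11069 24543532/11069]
step 1: K = P̄·Hᵀ·S⁻¹ = [-212250305/504625951 142479222/504625951; -539466101/504625951 228263290/504625951; -198892705/504625951 210070454/504625951]
step 1: x' = x̄ + K·y = [1148369411/504625951, 1334224583/504625951, -304252187/504625951]
step 1: P' = (I − K·H)·P̄ = [6243797172/504625951 6669032046/504625951 425969138/504625951; 6669032046/504625951 7649428665/504625951 881861036/504625951; 425969138/504625951 881861036/504625951 513998386/504625951]
step 2: x̄ = F·x = [2061125972/504625951, 7026313960/504625951, -49757678/504625951]
step 2: P̄ = F·P·Fᵀ + Q = [9323219720/504625951 26292645210/504625951 -2560252518/504625951; 26292645210/504625951 153701108269/504625951 -33421629012/504625951; -2560252518/504625951 -33421629012/504625951 12918067838/504625951]
step 2: y = z − H·x̄ = [11494011507/504625951, 11593526863/504625951]
step 2: S = H·P̄·Hᵀ + R = [579128975992/504625951 727401365742/504625951; 727401365742/504625951 929869156599/504625951]
step 2: K = P̄·Hᵀ·S⁻¹ = [-1210543667629/3105080626474 1211975155297/4657620939711; -3215961677617/3105080626474 1995018195073/4657620939711; -1215711779035/3105080626474 643262254141/1552540313237]
step 2: x' = x̄ + K·y = [11018084714447/9315241879422, 1620024781211/9315241879422, 1560462092199/3105080626474]
step 2: P' = (I − K·H)·P̄ = [54674788196405/4657620939711 58307492815043/4657620939711 1211259411463/1552540313237; 58307492815043/4657620939711 67039670235986/4657620939711 2605489936345/1552540313237; 1211259411463/1552540313237 2605489936345/1552540313237 1572749270729/1552540313237]

step 0: x' = [-24678/11069, -37132/11069, -14887/11069], P' = [167059/11069 177379/11069 11266/11069; 177379/11069 200386/11069 22072/11069; 11266/11069 22072/11069 12350/11069]
step 1: x' = [1148369411/504625951, 1334224583/504625951, -304252187/504625951], P' = [6243797172/504625951 6669032046/504625951 425969138/504625951; 6669032046/504625951 7649428665/504625951 881861036/504625951; 425969138/504625951 881861036/504625951 513998386/504625951]
step 2: x' = [11018084714447/9315241879422, 1620024781211/9315241879422, 1560462092199/3105080626474], P' = [54674788196405/4657620939711 58307492815043/4657620939711 1211259411463/1552540313237; 58307492815043/4657620939711 67039670235986/4657620939711 2605489936345/1552540313237; 1211259411463/1552540313237 2605489936345/1552540313237 1572749270729/1552540313237]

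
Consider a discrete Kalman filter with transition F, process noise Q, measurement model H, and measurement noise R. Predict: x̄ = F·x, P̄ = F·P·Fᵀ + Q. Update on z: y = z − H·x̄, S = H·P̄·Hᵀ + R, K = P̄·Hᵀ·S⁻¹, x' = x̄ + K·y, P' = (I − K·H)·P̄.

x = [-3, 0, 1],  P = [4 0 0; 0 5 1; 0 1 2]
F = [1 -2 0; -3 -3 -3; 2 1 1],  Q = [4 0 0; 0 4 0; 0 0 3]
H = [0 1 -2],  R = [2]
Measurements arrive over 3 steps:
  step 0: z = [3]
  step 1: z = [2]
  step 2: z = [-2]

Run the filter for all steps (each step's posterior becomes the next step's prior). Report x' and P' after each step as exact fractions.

step 0: x̄ = F·x = [-3, 6, -5]
step 0: P̄ = F·P·Fᵀ + Q = [28 24 -4; 24 121 -51; -4 -51 28]
step 0: y = z − H·x̄ = [-13]
step 0: S = H·P̄·Hᵀ + R = [439]
step 0: K = P̄·Hᵀ·S⁻¹ = [32/439; 223/439; -107/439]
step 0: x' = x̄ + K·y = [-1733/439, -265/439, -804/439]
step 0: P' = (I − K·H)·P̄ = [11268/439 3400/439 1668/439; 3400/439 3390/439 1472/439; 1668/439 1472/439 843/439]
step 1: x̄ = F·x = [-1203/439, 8406/439, -4535/439]
step 1: P̄ = F·P·Fᵀ + Q = [12984/439 564/439 4280/439; 564/439 258985/439 -134751/439; 4280/439 -134751/439 73838/439]
step 1: y = z − H·x̄ = [-16598/439]
step 1: S = H·P̄·Hᵀ + R = [1094219/439]
step 1: K = P̄·Hᵀ·S⁻¹ = [-7996/1094219; 528487/1094219; -282427/1094219]
step 1: x' = x̄ + K·y = [-2696191/1094219, 970792/1094219, -625421/1094219]
step 1: P' = (I − K·H)·P̄ = [32217320/1094219 11031712/1094219 5523852/1094219; 11031712/1094219 9311614/1094219 4127320/1094219; 5523852/1094219 4127320/1094219 2346087/1094219]
step 2: x̄ = F·x = [-4637775/1094219, 7052460/1094219, -5047011/1094219]
step 2: P̄ = F·P·Fᵀ + Q = [29713804/1094219 505224/1094219 9985488/1094219; 505224/1094219 771543977/1094219 -402041019/1094219; 9985488/1094219 -402041019/1094219 218286534/1094219]
step 2: y = z − H·x̄ = [-19334920/1094219]
step 2: S = H·P̄·Hᵀ + R = [3255042627/1094219]
step 2: K = P̄·Hᵀ·S⁻¹ = [-6488584/1085014209; 82927685/171318033; -93179343/361671403]
step 2: x' = x̄ + K·y = [-4484107405/1085014209, -361158580/171318033, -21699867/361671403]
step 2: P' = (I − K·H)·P̄ = [9782805324/361671403 518118016/57106011 1642869912/361671403; 518118016/57106011 1385809114/171318033 67775208/19035337; 1642869912/361671403 67775208/19035337 737043819/361671403]

step 0: x' = [-1733/439, -265/439, -804/439], P' = [11268/439 3400/439 1668/439; 3400/439 3390/439 1472/439; 1668/439 1472/439 843/439]
step 1: x' = [-2696191/1094219, 970792/1094219, -625421/1094219], P' = [32217320/1094219 11031712/1094219 5523852/1094219; 11031712/1094219 9311614/1094219 4127320/1094219; 5523852/1094219 4127320/1094219 2346087/1094219]
step 2: x' = [-4484107405/1085014209, -361158580/171318033, -21699867/361671403], P' = [9782805324/361671403 518118016/57106011 1642869912/361671403; 518118016/57106011 1385809114/171318033 67775208/19035337; 1642869912/361671403 67775208/19035337 737043819/361671403]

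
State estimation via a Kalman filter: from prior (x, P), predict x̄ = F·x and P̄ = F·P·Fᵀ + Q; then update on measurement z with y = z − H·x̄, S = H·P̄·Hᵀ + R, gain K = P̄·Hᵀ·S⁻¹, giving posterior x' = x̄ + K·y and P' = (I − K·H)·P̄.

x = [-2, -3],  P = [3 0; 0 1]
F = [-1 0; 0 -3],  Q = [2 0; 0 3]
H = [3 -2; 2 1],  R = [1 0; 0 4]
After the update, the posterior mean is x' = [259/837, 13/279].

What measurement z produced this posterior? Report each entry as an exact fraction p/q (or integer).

x̄ = F·x = [2, 9]
P̄ = F·P·Fᵀ + Q = [5 0; 0 12]
S = H·P̄·Hᵀ + R = [94 6; 6 36]
K = P̄·Hᵀ·S⁻¹ = [40/279 425/1674; -26/93 106/279]
x' − x̄ = [-1415/837, -2498/279] = K·y
y = (KᵀK)⁻¹·Kᵀ·(x' − x̄) = [13, -14]
z = y + H·x̄ = [13, -14] + [-12, 13] = [1, -1]

z = [1, -1]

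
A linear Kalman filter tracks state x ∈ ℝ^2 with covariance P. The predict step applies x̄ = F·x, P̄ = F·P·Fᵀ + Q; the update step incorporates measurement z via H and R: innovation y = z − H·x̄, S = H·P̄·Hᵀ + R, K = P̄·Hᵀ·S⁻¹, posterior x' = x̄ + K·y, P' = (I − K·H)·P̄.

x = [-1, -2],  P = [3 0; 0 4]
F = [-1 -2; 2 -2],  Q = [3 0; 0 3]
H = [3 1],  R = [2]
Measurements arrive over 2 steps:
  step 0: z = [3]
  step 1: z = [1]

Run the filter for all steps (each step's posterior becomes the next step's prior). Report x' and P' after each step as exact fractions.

step 0: x̄ = F·x = [5, 2]
step 0: P̄ = F·P·Fᵀ + Q = [22 10; 10 31]
step 0: y = z − H·x̄ = [-14]
step 0: S = H·P̄·Hᵀ + R = [291]
step 0: K = P̄·Hᵀ·S⁻¹ = [76/291; 61/291]
step 0: x' = x̄ + K·y = [391/291, -272/291]
step 0: P' = (I − K·H)·P̄ = [626/291 -1726/291; -1726/291 5300/291]
step 1: x̄ = F·x = [51/97, 442/97]
step 1: P̄ = F·P·Fᵀ + Q = [5265/97 7800/97; 7800/97 12795/97]
step 1: y = z − H·x̄ = [-498/97]
step 1: S = H·P̄·Hᵀ + R = [107174/97]
step 1: K = P̄·Hᵀ·S⁻¹ = [23595/107174; 36195/107174]
step 1: x' = x̄ + K·y = [-32394/53587, 151267/53587]
step 1: P' = (I − K·H)·P̄ = [77805/107174 -186225/107174; -186225/107174 631065/107174]

step 0: x' = [391/291, -272/291], P' = [626/291 -1726/291; -1726/291 5300/291]
step 1: x' = [-32394/53587, 151267/53587], P' = [77805/107174 -186225/107174; -186225/107174 631065/107174]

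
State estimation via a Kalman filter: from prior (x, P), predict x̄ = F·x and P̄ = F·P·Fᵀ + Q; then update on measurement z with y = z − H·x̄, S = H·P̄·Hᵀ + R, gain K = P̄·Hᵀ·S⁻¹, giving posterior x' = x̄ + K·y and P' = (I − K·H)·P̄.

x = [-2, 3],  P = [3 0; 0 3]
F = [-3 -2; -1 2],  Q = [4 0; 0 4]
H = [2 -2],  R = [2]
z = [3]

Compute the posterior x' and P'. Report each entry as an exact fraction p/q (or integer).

x' = [874/137, 678/137]
P' = [1659/137 1613/137; 1613/137 1635/137]

x̄ = F·x = [0, 8]
P̄ = F·P·Fᵀ + Q = [43 -3; -3 19]
y = z − H·x̄ = [19]
S = H·P̄·Hᵀ + R = [274]
K = P̄·Hᵀ·S⁻¹ = [46/137; -22/137]
x' = x̄ + K·y = [874/137, 678/137]
P' = (I − K·H)·P̄ = [1659/137 1613/137; 1613/137 1635/137]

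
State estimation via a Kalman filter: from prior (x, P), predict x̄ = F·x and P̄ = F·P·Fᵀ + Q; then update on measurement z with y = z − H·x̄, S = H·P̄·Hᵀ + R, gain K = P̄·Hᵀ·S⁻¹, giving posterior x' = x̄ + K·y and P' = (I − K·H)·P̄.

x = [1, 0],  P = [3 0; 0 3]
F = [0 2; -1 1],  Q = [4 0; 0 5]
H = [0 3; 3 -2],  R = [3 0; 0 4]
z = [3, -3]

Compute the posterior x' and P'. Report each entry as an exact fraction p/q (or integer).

x̄ = F·x = [0, -1]
P̄ = F·P·Fᵀ + Q = [16 6; 6 11]
y = z − H·x̄ = [6, -5]
S = H·P̄·Hᵀ + R = [102 -12; -12 120]
K = P̄·Hᵀ·S⁻¹ = [3/14 9/28; 163/504 -1/1008]
x' = x̄ + K·y = [-9/28, 953/1008]
P' = (I − K·H)·P̄ = [4/7 3/14; 3/14 163/504]

x' = [-9/28, 953/1008]
P' = [4/7 3/14; 3/14 163/504]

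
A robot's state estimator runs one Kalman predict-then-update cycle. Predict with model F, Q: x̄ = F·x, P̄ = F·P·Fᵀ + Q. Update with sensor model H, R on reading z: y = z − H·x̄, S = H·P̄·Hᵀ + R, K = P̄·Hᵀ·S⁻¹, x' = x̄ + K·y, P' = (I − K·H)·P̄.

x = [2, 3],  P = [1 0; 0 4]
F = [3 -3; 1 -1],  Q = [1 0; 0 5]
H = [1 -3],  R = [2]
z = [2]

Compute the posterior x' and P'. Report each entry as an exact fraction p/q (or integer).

x̄ = F·x = [-3, -1]
P̄ = F·P·Fᵀ + Q = [46 15; 15 10]
y = z − H·x̄ = [2]
S = H·P̄·Hᵀ + R = [48]
K = P̄·Hᵀ·S⁻¹ = [1/48; -5/16]
x' = x̄ + K·y = [-71/24, -13/8]
P' = (I − K·H)·P̄ = [2207/48 245/16; 245/16 85/16]

x' = [-71/24, -13/8]
P' = [2207/48 245/16; 245/16 85/16]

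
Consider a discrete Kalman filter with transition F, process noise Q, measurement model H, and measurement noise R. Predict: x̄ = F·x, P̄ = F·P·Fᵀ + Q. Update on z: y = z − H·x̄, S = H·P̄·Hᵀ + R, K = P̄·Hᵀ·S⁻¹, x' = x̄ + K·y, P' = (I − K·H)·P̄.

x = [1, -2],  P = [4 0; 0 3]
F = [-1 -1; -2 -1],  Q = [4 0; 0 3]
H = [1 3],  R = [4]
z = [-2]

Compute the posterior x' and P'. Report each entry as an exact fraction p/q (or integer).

x̄ = F·x = [1, 0]
P̄ = F·P·Fᵀ + Q = [11 11; 11 22]
y = z − H·x̄ = [-3]
S = H·P̄·Hᵀ + R = [279]
K = P̄·Hᵀ·S⁻¹ = [44/279; 77/279]
x' = x̄ + K·y = [49/93, -77/93]
P' = (I − K·H)·P̄ = [1133/279 -319/279; -319/279 209/279]

x' = [49/93, -77/93]
P' = [1133/279 -319/279; -319/279 209/279]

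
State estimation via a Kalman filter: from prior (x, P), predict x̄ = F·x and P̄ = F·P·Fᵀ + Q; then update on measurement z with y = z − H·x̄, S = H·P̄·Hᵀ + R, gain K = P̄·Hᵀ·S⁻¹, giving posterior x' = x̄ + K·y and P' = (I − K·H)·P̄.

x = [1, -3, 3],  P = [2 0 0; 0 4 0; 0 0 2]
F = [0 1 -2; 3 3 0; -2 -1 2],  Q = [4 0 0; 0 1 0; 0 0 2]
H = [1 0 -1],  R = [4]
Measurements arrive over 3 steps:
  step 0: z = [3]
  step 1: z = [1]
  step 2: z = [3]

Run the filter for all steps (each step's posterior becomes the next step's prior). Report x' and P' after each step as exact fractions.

step 0: x̄ = F·x = [-9, -6, 7]
step 0: P̄ = F·P·Fᵀ + Q = [16 12 -12; 12 55 -24; -12 -24 22]
step 0: y = z − H·x̄ = [19]
step 0: S = H·P̄·Hᵀ + R = [66]
step 0: K = P̄·Hᵀ·S⁻¹ = [14/33; 6/11; -17/33]
step 0: x' = x̄ + K·y = [-31/33, 48/11, -92/33]
step 0: P' = (I − K·H)·P̄ = [136/33 -36/11 80/33; -36/11 389/11 -60/11; 80/33 -60/11 148/33]
step 1: x̄ = F·x = [328/33, 113/11, -266/33]
step 1: P̄ = F·P·Fᵀ + Q = [2611/33 1259/11 -1943/33; 1259/11 3272/11 -1315/11; -1943/33 -1315/11 2017/33]
step 1: y = z − H·x̄ = [-17]
step 1: S = H·P̄·Hᵀ + R = [262]
step 1: K = P̄·Hᵀ·S⁻¹ = [69/131; 117/131; -60/131]
step 1: x' = x̄ + K·y = [4259/4323, -7076/1441, -1186/4323]
step 1: P' = (I − K·H)·P̄ = [27815/4323 -12677/1441 18707/4323; -12677/1441 127474/1441 -17825/1441; 18707/4323 -17825/1441 26627/4323]
step 2: x̄ = F·x = [-18856/4323, -16969/1441, 3446/1441]
step 2: P̄ = F·P·Fᵀ + Q = [720122/4323 413927/1441 -183980/1441; 413927/1441 1003966/1441 -393495/1441; -183980/1441 -393495/1441 173652/1441]
step 2: y = z − H·x̄ = [3833/393]
step 2: S = H·P̄·Hᵀ + R = [214750/393]
step 2: K = P̄·Hᵀ·S⁻¹ = [57821/107375; 110103/107375; -48768/107375]
step 2: x' = x̄ + K·y = [1051511/1181125, -2096352/1181125, -2407538/1181125]
step 2: P' = (I − K·H)·P̄ = [9595936/1181125 -17103327/1181125 7051812/1181125; -17103327/1181125 144284464/1181125 -21947859/1181125; 7051812/1181125 -21947859/1181125 9197604/1181125]

step 0: x' = [-31/33, 48/11, -92/33], P' = [136/33 -36/11 80/33; -36/11 389/11 -60/11; 80/33 -60/11 148/33]
step 1: x' = [4259/4323, -7076/1441, -1186/4323], P' = [27815/4323 -12677/1441 18707/4323; -12677/1441 127474/1441 -17825/1441; 18707/4323 -17825/1441 26627/4323]
step 2: x' = [1051511/1181125, -2096352/1181125, -2407538/1181125], P' = [9595936/1181125 -17103327/1181125 7051812/1181125; -17103327/1181125 144284464/1181125 -21947859/1181125; 7051812/1181125 -21947859/1181125 9197604/1181125]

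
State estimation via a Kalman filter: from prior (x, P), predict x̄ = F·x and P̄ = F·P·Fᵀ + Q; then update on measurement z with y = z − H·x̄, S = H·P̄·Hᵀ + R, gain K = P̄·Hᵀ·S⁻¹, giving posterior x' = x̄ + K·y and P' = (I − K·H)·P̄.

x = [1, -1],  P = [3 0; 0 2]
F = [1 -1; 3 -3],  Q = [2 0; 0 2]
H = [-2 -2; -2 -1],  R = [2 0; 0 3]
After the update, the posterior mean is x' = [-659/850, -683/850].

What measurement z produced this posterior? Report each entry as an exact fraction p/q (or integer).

x̄ = F·x = [2, 6]
P̄ = F·P·Fᵀ + Q = [7 15; 15 47]
S = H·P̄·Hᵀ + R = [338 212; 212 138]
K = P̄·Hᵀ·S⁻¹ = [19/425 -237/850; -197/425 131/850]
x' − x̄ = [-2359/850, -5783/850] = K·y
y = (KᵀK)⁻¹·Kᵀ·(x' − x̄) = [19, 13]
z = y + H·x̄ = [19, 13] + [-16, -10] = [3, 3]

z = [3, 3]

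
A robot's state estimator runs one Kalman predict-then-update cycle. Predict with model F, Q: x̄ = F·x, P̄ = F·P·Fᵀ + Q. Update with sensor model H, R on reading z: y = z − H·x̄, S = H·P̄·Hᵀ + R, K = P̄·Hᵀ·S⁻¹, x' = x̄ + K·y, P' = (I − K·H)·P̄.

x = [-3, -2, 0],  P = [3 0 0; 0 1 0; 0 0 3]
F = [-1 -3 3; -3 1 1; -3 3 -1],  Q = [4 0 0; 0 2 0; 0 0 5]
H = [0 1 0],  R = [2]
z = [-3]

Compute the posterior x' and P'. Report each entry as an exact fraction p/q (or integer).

x' = [33/7, -17/7, -33/7]
P' = [256/7 6/7 -144/7; 6/7 66/35 54/35; -144/7 54/35 811/35]

x̄ = F·x = [9, 7, 3]
P̄ = F·P·Fᵀ + Q = [43 15 -9; 15 33 27; -9 27 44]
y = z − H·x̄ = [-10]
S = H·P̄·Hᵀ + R = [35]
K = P̄·Hᵀ·S⁻¹ = [3/7; 33/35; 27/35]
x' = x̄ + K·y = [33/7, -17/7, -33/7]
P' = (I − K·H)·P̄ = [256/7 6/7 -144/7; 6/7 66/35 54/35; -144/7 54/35 811/35]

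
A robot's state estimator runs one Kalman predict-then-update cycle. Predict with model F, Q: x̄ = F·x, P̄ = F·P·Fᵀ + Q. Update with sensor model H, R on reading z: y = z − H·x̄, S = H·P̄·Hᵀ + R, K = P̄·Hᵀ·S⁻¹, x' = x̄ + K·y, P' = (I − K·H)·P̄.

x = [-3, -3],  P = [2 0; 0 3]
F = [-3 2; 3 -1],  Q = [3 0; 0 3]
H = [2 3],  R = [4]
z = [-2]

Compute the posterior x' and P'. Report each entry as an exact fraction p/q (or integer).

x̄ = F·x = [3, -6]
P̄ = F·P·Fᵀ + Q = [33 -24; -24 24]
y = z − H·x̄ = [10]
S = H·P̄·Hᵀ + R = [64]
K = P̄·Hᵀ·S⁻¹ = [-3/32; 3/8]
x' = x̄ + K·y = [33/16, -9/4]
P' = (I − K·H)·P̄ = [519/16 -87/4; -87/4 15]

x' = [33/16, -9/4]
P' = [519/16 -87/4; -87/4 15]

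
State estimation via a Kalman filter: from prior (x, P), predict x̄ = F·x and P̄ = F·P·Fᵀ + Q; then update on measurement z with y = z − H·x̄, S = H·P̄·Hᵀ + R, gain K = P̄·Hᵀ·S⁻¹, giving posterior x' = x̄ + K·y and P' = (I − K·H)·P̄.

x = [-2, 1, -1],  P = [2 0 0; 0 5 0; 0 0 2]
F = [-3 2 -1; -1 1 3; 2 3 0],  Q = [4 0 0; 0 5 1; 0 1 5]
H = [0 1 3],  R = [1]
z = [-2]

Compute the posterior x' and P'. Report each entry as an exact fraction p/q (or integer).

x̄ = F·x = [9, 0, -1]
P̄ = F·P·Fᵀ + Q = [44 10 18; 10 30 12; 18 12 58]
y = z − H·x̄ = [1]
S = H·P̄·Hᵀ + R = [625]
K = P̄·Hᵀ·S⁻¹ = [64/625; 66/625; 186/625]
x' = x̄ + K·y = [5689/625, 66/625, -439/625]
P' = (I − K·H)·P̄ = [23404/625 2026/625 -654/625; 2026/625 14394/625 -4776/625; -654/625 -4776/625 1654/625]

x' = [5689/625, 66/625, -439/625]
P' = [23404/625 2026/625 -654/625; 2026/625 14394/625 -4776/625; -654/625 -4776/625 1654/625]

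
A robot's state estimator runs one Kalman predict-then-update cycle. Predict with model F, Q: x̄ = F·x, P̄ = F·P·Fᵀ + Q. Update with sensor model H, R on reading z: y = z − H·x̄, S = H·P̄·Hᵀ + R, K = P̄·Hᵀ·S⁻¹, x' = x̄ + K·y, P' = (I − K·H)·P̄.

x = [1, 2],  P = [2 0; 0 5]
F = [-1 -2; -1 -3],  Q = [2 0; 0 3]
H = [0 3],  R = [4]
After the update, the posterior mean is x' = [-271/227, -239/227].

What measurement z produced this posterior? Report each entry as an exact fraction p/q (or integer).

x̄ = F·x = [-5, -7]
P̄ = F·P·Fᵀ + Q = [24 32; 32 50]
S = H·P̄·Hᵀ + R = [454]
K = P̄·Hᵀ·S⁻¹ = [48/227; 75/227]
x' − x̄ = [864/227, 1350/227] = K·y
y = (KᵀK)⁻¹·Kᵀ·(x' − x̄) = [18]
z = y + H·x̄ = [18] + [-21] = [-3]

z = [-3]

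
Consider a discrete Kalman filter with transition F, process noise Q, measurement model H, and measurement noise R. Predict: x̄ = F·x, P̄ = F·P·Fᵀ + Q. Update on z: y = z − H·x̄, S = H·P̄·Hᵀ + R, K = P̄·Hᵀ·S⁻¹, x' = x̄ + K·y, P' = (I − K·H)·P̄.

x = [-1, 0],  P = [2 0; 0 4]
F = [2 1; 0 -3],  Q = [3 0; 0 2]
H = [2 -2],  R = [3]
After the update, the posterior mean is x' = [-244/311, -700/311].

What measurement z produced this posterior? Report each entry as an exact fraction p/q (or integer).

z = [3]

x̄ = F·x = [-2, 0]
P̄ = F·P·Fᵀ + Q = [15 -12; -12 38]
S = H·P̄·Hᵀ + R = [311]
K = P̄·Hᵀ·S⁻¹ = [54/311; -100/311]
x' − x̄ = [378/311, -700/311] = K·y
y = (KᵀK)⁻¹·Kᵀ·(x' − x̄) = [7]
z = y + H·x̄ = [7] + [-4] = [3]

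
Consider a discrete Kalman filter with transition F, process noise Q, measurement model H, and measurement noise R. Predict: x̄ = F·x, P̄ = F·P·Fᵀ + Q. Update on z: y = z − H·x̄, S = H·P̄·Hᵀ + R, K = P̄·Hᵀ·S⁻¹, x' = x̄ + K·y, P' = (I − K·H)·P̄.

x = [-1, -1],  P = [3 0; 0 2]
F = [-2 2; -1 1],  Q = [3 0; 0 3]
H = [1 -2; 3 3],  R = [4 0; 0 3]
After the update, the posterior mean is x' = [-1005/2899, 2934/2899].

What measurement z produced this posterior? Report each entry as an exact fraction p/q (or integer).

x̄ = F·x = [0, 0]
P̄ = F·P·Fᵀ + Q = [23 10; 10 8]
S = H·P̄·Hᵀ + R = [19 -9; -9 462]
K = P̄·Hᵀ·S⁻¹ = [759/2899 636/2899; -762/2899 324/2899]
x' − x̄ = [-1005/2899, 2934/2899] = K·y
y = (KᵀK)⁻¹·Kᵀ·(x' − x̄) = [-3, 2]
z = y + H·x̄ = [-3, 2] + [0, 0] = [-3, 2]

z = [-3, 2]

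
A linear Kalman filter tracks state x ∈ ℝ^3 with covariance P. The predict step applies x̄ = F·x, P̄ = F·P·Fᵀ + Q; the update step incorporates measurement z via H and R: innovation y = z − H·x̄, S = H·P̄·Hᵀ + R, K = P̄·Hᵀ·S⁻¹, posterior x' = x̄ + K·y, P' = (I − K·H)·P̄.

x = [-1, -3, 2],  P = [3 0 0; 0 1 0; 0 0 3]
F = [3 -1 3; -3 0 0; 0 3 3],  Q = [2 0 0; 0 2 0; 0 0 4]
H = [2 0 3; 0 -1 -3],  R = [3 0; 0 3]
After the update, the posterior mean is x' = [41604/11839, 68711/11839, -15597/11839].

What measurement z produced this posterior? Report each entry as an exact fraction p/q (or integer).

x̄ = F·x = [6, 3, -3]
P̄ = F·P·Fᵀ + Q = [57 -27 24; -27 29 0; 24 0 40]
S = H·P̄·Hᵀ + R = [879 -450; -450 392]
K = P̄·Hᵀ·S⁻¹ = [8777/23678 14715/47356; -5703/23678 -16597/47356; 988/11839 -2490/11839]
x' − x̄ = [-29430/11839, 33194/11839, 19920/11839] = K·y
y = (KᵀK)⁻¹·Kᵀ·(x' − x̄) = [0, -8]
z = y + H·x̄ = [0, -8] + [3, 6] = [3, -2]

z = [3, -2]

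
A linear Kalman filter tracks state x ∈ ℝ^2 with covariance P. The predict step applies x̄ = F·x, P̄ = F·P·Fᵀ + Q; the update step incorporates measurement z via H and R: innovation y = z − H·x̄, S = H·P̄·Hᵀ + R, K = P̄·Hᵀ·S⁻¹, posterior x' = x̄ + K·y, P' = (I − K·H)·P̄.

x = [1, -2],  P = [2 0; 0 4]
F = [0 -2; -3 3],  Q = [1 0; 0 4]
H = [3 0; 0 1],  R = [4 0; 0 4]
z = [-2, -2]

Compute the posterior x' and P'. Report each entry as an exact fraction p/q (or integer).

x̄ = F·x = [4, -9]
P̄ = F·P·Fᵀ + Q = [17 -24; -24 58]
y = z − H·x̄ = [-14, 7]
S = H·P̄·Hᵀ + R = [157 -72; -72 62]
K = P̄·Hᵀ·S⁻¹ = [717/2275 -48/2275; -144/2275 1961/2275]
x' = x̄ + K·y = [-14/25, -52/25]
P' = (I − K·H)·P̄ = [956/2275 -192/2275; -192/2275 7844/2275]

x' = [-14/25, -52/25]
P' = [956/2275 -192/2275; -192/2275 7844/2275]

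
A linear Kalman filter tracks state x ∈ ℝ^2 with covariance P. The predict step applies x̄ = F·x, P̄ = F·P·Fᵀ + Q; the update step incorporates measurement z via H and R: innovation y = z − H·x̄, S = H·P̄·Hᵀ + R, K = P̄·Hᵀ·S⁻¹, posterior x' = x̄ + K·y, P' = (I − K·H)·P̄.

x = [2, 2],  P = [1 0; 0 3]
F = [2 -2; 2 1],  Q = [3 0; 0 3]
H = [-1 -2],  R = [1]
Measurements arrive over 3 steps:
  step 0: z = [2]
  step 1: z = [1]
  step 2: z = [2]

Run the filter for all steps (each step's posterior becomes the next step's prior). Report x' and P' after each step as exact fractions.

step 0: x̄ = F·x = [0, 6]
step 0: P̄ = F·P·Fᵀ + Q = [19 -2; -2 10]
step 0: y = z − H·x̄ = [14]
step 0: S = H·P̄·Hᵀ + R = [52]
step 0: K = P̄·Hᵀ·S⁻¹ = [-15/52; -9/26]
step 0: x' = x̄ + K·y = [-105/26, 15/13]
step 0: P' = (I − K·H)·P̄ = [763/52 -187/26; -187/26 49/13]
step 1: x̄ = F·x = [-135/13, -90/13]
step 1: P̄ = F·P·Fᵀ + Q = [1746/13 852/13; 852/13 477/13]
step 1: y = z − H·x̄ = [-302/13]
step 1: S = H·P̄·Hᵀ + R = [7075/13]
step 1: K = P̄·Hᵀ·S⁻¹ = [-138/283; -1806/7075]
step 1: x' = x̄ + K·y = [267/283, -7026/7075]
step 1: P' = (I − K·H)·P̄ = [1386/283 -624/283; -624/283 8703/7075]
step 2: x̄ = F·x = [27402/7075, 6324/7075]
step 2: P̄ = F·P·Fᵀ + Q = [319437/7075 152394/7075; 152394/7075 106128/7075]
step 2: y = z − H·x̄ = [2168/283]
step 2: S = H·P̄·Hᵀ + R = [54424/283]
step 2: K = P̄·Hᵀ·S⁻¹ = [-24969/54424; -7293/27212]
step 2: x' = x̄ + K·y = [60957/170075, -197166/170075]
step 2: P' = (I − K·H)·P̄ = [6356061/1360600 -1432959/680300; -1432959/680300 403821/340150]

step 0: x' = [-105/26, 15/13], P' = [763/52 -187/26; -187/26 49/13]
step 1: x' = [267/283, -7026/7075], P' = [1386/283 -624/283; -624/283 8703/7075]
step 2: x' = [60957/170075, -197166/170075], P' = [6356061/1360600 -1432959/680300; -1432959/680300 403821/340150]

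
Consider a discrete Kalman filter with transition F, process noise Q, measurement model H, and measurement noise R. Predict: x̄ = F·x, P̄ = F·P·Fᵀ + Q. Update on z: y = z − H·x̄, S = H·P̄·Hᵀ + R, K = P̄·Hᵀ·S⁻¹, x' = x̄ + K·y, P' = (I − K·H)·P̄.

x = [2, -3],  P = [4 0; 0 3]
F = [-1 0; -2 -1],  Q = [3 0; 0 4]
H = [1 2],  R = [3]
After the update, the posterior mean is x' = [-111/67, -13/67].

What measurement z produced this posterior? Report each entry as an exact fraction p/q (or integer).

z = [-2]

x̄ = F·x = [-2, -1]
P̄ = F·P·Fᵀ + Q = [7 8; 8 23]
S = H·P̄·Hᵀ + R = [134]
K = P̄·Hᵀ·S⁻¹ = [23/134; 27/67]
x' − x̄ = [23/67, 54/67] = K·y
y = (KᵀK)⁻¹·Kᵀ·(x' − x̄) = [2]
z = y + H·x̄ = [2] + [-4] = [-2]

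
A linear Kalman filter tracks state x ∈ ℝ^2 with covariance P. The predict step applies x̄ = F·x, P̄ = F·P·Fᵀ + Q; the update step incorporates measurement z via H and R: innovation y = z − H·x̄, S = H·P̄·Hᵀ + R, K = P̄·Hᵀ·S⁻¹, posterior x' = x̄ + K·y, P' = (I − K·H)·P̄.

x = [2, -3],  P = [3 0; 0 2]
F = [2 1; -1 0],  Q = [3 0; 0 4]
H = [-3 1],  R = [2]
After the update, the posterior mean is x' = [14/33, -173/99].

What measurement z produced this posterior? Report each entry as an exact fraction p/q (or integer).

z = [-3]

x̄ = F·x = [1, -2]
P̄ = F·P·Fᵀ + Q = [17 -6; -6 7]
S = H·P̄·Hᵀ + R = [198]
K = P̄·Hᵀ·S⁻¹ = [-19/66; 25/198]
x' − x̄ = [-19/33, 25/99] = K·y
y = (KᵀK)⁻¹·Kᵀ·(x' − x̄) = [2]
z = y + H·x̄ = [2] + [-5] = [-3]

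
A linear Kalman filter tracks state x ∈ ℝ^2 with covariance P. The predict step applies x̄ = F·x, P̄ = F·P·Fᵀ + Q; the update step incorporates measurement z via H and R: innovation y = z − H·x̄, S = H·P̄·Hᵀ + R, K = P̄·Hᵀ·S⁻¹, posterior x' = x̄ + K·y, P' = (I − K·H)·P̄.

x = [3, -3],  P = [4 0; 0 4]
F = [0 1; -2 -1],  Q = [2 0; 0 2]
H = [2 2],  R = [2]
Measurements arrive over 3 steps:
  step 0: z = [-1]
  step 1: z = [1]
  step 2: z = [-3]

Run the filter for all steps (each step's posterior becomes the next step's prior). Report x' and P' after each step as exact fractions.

step 0: x' = [-101/41, 75/41], P' = [238/41 -236/41; -236/41 254/41]
step 1: x' = [-747/2273, 2065/2273], P' = [3656/2273 -3102/2273; -3102/2273 3664/2273]
step 2: x' = [-245/9941, -68429/49705], P' = [15570/9941 -13420/9941; -13420/9941 80066/49705]

step 0: x̄ = F·x = [-3, -3]
step 0: P̄ = F·P·Fᵀ + Q = [6 -4; -4 22]
step 0: y = z − H·x̄ = [11]
step 0: S = H·P̄·Hᵀ + R = [82]
step 0: K = P̄·Hᵀ·S⁻¹ = [2/41; 18/41]
step 0: x' = x̄ + K·y = [-101/41, 75/41]
step 0: P' = (I − K·H)·P̄ = [238/41 -236/41; -236/41 254/41]
step 1: x̄ = F·x = [75/41, 127/41]
step 1: P̄ = F·P·Fᵀ + Q = [336/41 218/41; 218/41 344/41]
step 1: y = z − H·x̄ = [-363/41]
step 1: S = H·P̄·Hᵀ + R = [4546/41]
step 1: K = P̄·Hᵀ·S⁻¹ = [554/2273; 562/2273]
step 1: x' = x̄ + K·y = [-747/2273, 2065/2273]
step 1: P' = (I − K·H)·P̄ = [3656/2273 -3102/2273; -3102/2273 3664/2273]
step 2: x̄ = F·x = [2065/2273, -571/2273]
step 2: P̄ = F·P·Fᵀ + Q = [8210/2273 2540/2273; 2540/2273 10426/2273]
step 2: y = z − H·x̄ = [-9807/2273]
step 2: S = H·P̄·Hᵀ + R = [99410/2273]
step 2: K = P̄·Hᵀ·S⁻¹ = [2150/9941; 12966/49705]
step 2: x' = x̄ + K·y = [-245/9941, -68429/49705]
step 2: P' = (I − K·H)·P̄ = [15570/9941 -13420/9941; -13420/9941 80066/49705]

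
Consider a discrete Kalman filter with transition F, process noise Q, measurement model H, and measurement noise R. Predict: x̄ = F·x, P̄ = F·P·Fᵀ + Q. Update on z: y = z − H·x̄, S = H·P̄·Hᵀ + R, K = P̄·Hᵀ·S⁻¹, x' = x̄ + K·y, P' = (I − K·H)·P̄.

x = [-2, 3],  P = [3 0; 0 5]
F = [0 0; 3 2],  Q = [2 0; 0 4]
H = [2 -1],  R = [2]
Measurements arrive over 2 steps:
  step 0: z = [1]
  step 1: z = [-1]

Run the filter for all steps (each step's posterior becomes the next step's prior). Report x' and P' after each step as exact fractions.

step 0: x̄ = F·x = [0, 0]
step 0: P̄ = F·P·Fᵀ + Q = [2 0; 0 51]
step 0: y = z − H·x̄ = [1]
step 0: S = H·P̄·Hᵀ + R = [61]
step 0: K = P̄·Hᵀ·S⁻¹ = [4/61; -51/61]
step 0: x' = x̄ + K·y = [4/61, -51/61]
step 0: P' = (I − K·H)·P̄ = [106/61 204/61; 204/61 510/61]
step 1: x̄ = F·x = [0, -90/61]
step 1: P̄ = F·P·Fᵀ + Q = [2 0; 0 5686/61]
step 1: y = z − H·x̄ = [-151/61]
step 1: S = H·P̄·Hᵀ + R = [6296/61]
step 1: K = P̄·Hᵀ·S⁻¹ = [61/1574; -2843/3148]
step 1: x' = x̄ + K·y = [-151/1574, 2393/3148]
step 1: P' = (I − K·H)·P̄ = [1452/787 2843/787; 2843/787 14215/1574]

step 0: x' = [4/61, -51/61], P' = [106/61 204/61; 204/61 510/61]
step 1: x' = [-151/1574, 2393/3148], P' = [1452/787 2843/787; 2843/787 14215/1574]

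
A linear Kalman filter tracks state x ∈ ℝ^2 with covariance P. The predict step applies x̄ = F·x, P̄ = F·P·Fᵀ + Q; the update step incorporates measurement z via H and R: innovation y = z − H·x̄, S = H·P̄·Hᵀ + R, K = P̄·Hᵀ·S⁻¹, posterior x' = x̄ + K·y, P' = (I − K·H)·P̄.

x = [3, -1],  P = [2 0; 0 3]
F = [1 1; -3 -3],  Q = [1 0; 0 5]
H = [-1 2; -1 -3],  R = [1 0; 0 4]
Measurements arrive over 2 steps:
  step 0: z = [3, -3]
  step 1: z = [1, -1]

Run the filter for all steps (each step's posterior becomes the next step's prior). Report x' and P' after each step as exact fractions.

step 0: x̄ = F·x = [2, -6]
step 0: P̄ = F·P·Fᵀ + Q = [6 -15; -15 50]
step 0: y = z − H·x̄ = [17, -19]
step 0: S = H·P̄·Hᵀ + R = [267 -309; -309 370]
step 0: K = P̄·Hᵀ·S⁻¹ = [-423/1103 -237/1103; 835/3309 -170/1103]
step 0: x' = x̄ + K·y = [-482/1103, 4031/3309]
step 0: P' = (I − K·H)·P̄ = [633/1103 105/1103; 105/1103 575/3309]
step 1: x̄ = F·x = [2585/3309, -2585/1103]
step 1: P̄ = F·P·Fᵀ + Q = [6413/3309 -3104/1103; -3104/1103 14827/1103]
step 1: y = z − H·x̄ = [21404/3309, -23989/3309]
step 1: S = H·P̄·Hᵀ + R = [224894/3309 -269785/3309; -269785/3309 364106/3309]
step 1: K = P̄·Hᵀ·S⁻¹ = [-1000163/2750471 -578487/2750471; 693101/2750471 -424136/2750471]
step 1: x' = x̄ + K·y = [-126986/2750471, 1112067/2750471]
step 1: P' = (I − K·H)·P̄ = [1525677/2750471 262757/2750471; 262757/2750471 477929/2750471]

step 0: x' = [-482/1103, 4031/3309], P' = [633/1103 105/1103; 105/1103 575/3309]
step 1: x' = [-126986/2750471, 1112067/2750471], P' = [1525677/2750471 262757/2750471; 262757/2750471 477929/2750471]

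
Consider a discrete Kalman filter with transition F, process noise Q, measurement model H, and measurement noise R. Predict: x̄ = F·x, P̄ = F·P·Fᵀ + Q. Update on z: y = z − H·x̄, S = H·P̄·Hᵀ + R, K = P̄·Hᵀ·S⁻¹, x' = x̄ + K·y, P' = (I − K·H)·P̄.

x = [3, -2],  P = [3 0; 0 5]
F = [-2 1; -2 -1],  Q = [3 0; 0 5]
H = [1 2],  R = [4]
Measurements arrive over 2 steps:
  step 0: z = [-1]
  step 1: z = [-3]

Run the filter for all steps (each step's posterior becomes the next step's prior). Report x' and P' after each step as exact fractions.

step 0: x' = [-61/14, 41/28], P' = [411/35 -377/70; -377/70 479/140]
step 1: x' = [-14845/10879, -7346/10879], P' = [400348/54395 -154804/54395; -154804/54395 108552/54395]

step 0: x̄ = F·x = [-8, -4]
step 0: P̄ = F·P·Fᵀ + Q = [20 7; 7 22]
step 0: y = z − H·x̄ = [15]
step 0: S = H·P̄·Hᵀ + R = [140]
step 0: K = P̄·Hᵀ·S⁻¹ = [17/70; 51/140]
step 0: x' = x̄ + K·y = [-61/14, 41/28]
step 0: P' = (I − K·H)·P̄ = [411/35 -377/70; -377/70 479/140]
step 1: x̄ = F·x = [285/28, 29/4]
step 1: P̄ = F·P·Fᵀ + Q = [10491/140 871/20; 871/20 677/20]
step 1: y = z − H·x̄ = [-775/28]
step 1: S = H·P̄·Hᵀ + R = [10879/28]
step 1: K = P̄·Hᵀ·S⁻¹ = [4537/10879; 3115/10879]
step 1: x' = x̄ + K·y = [-14845/10879, -7346/10879]
step 1: P' = (I − K·H)·P̄ = [400348/54395 -154804/54395; -154804/54395 108552/54395]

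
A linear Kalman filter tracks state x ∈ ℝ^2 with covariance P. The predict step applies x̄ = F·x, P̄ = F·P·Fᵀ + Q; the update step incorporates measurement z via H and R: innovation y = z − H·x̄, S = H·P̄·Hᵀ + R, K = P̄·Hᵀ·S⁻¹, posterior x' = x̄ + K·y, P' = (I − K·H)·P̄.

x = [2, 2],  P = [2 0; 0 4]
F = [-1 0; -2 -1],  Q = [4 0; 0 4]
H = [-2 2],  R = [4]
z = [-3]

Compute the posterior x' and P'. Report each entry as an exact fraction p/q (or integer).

x' = [-7/3, -4]
P' = [86/15 28/5; 28/5 32/5]

x̄ = F·x = [-2, -6]
P̄ = F·P·Fᵀ + Q = [6 4; 4 16]
y = z − H·x̄ = [5]
S = H·P̄·Hᵀ + R = [60]
K = P̄·Hᵀ·S⁻¹ = [-1/15; 2/5]
x' = x̄ + K·y = [-7/3, -4]
P' = (I − K·H)·P̄ = [86/15 28/5; 28/5 32/5]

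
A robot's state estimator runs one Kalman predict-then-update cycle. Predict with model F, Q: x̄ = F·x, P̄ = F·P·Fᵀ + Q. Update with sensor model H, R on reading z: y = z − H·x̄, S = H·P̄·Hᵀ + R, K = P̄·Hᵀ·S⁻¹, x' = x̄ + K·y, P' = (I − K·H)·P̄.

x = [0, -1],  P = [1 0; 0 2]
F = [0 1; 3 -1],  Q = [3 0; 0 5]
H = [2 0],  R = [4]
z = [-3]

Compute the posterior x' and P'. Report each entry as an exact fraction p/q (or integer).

x' = [-17/12, 7/6]
P' = [5/6 -1/3; -1/3 46/3]

x̄ = F·x = [-1, 1]
P̄ = F·P·Fᵀ + Q = [5 -2; -2 16]
y = z − H·x̄ = [-1]
S = H·P̄·Hᵀ + R = [24]
K = P̄·Hᵀ·S⁻¹ = [5/12; -1/6]
x' = x̄ + K·y = [-17/12, 7/6]
P' = (I − K·H)·P̄ = [5/6 -1/3; -1/3 46/3]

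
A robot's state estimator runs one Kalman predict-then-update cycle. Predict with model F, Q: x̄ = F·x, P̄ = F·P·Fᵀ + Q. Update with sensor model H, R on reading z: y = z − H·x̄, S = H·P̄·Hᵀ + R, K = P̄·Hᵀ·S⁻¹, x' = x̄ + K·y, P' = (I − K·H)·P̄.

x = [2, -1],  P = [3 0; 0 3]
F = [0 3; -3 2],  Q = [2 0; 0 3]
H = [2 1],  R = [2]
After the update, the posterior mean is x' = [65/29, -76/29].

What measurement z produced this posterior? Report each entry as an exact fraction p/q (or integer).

z = [2]

x̄ = F·x = [-3, -8]
P̄ = F·P·Fᵀ + Q = [29 18; 18 42]
S = H·P̄·Hᵀ + R = [232]
K = P̄·Hᵀ·S⁻¹ = [19/58; 39/116]
x' − x̄ = [152/29, 156/29] = K·y
y = (KᵀK)⁻¹·Kᵀ·(x' − x̄) = [16]
z = y + H·x̄ = [16] + [-14] = [2]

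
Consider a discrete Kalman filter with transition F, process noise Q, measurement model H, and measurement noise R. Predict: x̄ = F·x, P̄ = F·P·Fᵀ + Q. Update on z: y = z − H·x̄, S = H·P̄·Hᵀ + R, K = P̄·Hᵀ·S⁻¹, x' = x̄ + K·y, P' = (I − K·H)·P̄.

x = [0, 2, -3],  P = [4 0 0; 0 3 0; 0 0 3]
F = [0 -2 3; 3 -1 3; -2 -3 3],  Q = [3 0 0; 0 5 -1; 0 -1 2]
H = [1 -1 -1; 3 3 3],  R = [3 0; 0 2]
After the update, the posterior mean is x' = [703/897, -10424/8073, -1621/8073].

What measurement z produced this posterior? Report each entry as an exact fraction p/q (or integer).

x̄ = F·x = [-13, -11, -15]
P̄ = F·P·Fᵀ + Q = [42 33 45; 33 71 11; 45 11 72]
S = H·P̄·Hᵀ + R = [54 -369; -369 3269]
K = P̄·Hᵀ·S⁻¹ = [1684/4485 228/1495; -32876/40365 61/4485; 17474/40365 746/4485]
x' − x̄ = [12364/897, 78379/8073, 119474/8073] = K·y
y = (KᵀK)⁻¹·Kᵀ·(x' − x̄) = [-10, 115]
z = y + H·x̄ = [-10, 115] + [13, -117] = [3, -2]

z = [3, -2]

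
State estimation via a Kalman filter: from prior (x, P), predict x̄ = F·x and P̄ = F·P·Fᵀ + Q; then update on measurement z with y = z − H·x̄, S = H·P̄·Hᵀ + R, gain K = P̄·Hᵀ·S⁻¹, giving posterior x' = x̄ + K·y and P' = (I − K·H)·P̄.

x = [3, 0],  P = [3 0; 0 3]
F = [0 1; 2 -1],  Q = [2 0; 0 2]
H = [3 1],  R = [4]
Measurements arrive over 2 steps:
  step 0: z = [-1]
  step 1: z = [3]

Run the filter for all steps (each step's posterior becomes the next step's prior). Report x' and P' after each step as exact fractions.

step 0: x̄ = F·x = [0, 6]
step 0: P̄ = F·P·Fᵀ + Q = [5 -3; -3 17]
step 0: y = z − H·x̄ = [-7]
step 0: S = H·P̄·Hᵀ + R = [48]
step 0: K = P̄·Hᵀ·S⁻¹ = [1/4; 1/6]
step 0: x' = x̄ + K·y = [-7/4, 29/6]
step 0: P' = (I − K·H)·P̄ = [2 -5; -5 47/3]
step 1: x̄ = F·x = [29/6, -25/3]
step 1: P̄ = F·P·Fᵀ + Q = [53/3 -77/3; -77/3 137/3]
step 1: y = z − H·x̄ = [-19/6]
step 1: S = H·P̄·Hᵀ + R = [164/3]
step 1: K = P̄·Hᵀ·S⁻¹ = [1/2; -47/82]
step 1: x' = x̄ + K·y = [13/4, -1069/164]
step 1: P' = (I − K·H)·P̄ = [4 -10; -10 1136/41]

step 0: x' = [-7/4, 29/6], P' = [2 -5; -5 47/3]
step 1: x' = [13/4, -1069/164], P' = [4 -10; -10 1136/41]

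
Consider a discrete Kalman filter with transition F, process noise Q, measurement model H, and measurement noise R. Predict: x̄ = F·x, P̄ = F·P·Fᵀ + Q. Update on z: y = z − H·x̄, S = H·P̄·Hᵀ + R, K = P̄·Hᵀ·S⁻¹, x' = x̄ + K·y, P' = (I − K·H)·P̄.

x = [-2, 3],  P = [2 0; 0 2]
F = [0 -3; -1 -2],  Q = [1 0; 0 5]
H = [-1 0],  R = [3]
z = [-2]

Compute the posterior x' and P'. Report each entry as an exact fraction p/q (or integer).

x̄ = F·x = [-9, -4]
P̄ = F·P·Fᵀ + Q = [19 12; 12 15]
y = z − H·x̄ = [-11]
S = H·P̄·Hᵀ + R = [22]
K = P̄·Hᵀ·S⁻¹ = [-19/22; -6/11]
x' = x̄ + K·y = [1/2, 2]
P' = (I − K·H)·P̄ = [57/22 18/11; 18/11 93/11]

x' = [1/2, 2]
P' = [57/22 18/11; 18/11 93/11]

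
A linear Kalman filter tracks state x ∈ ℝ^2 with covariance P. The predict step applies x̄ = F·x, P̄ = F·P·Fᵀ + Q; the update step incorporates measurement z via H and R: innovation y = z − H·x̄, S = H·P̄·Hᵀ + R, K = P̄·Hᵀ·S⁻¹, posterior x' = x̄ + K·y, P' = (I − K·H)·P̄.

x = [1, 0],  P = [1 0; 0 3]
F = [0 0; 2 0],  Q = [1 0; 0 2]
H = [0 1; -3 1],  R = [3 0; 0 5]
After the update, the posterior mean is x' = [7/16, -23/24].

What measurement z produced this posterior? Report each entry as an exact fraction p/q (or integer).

z = [-2, -3]

x̄ = F·x = [0, 2]
P̄ = F·P·Fᵀ + Q = [1 0; 0 6]
S = H·P̄·Hᵀ + R = [9 6; 6 20]
K = P̄·Hᵀ·S⁻¹ = [1/8 -3/16; 7/12 1/8]
x' − x̄ = [7/16, -71/24] = K·y
y = (KᵀK)⁻¹·Kᵀ·(x' − x̄) = [-4, -5]
z = y + H·x̄ = [-4, -5] + [2, 2] = [-2, -3]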